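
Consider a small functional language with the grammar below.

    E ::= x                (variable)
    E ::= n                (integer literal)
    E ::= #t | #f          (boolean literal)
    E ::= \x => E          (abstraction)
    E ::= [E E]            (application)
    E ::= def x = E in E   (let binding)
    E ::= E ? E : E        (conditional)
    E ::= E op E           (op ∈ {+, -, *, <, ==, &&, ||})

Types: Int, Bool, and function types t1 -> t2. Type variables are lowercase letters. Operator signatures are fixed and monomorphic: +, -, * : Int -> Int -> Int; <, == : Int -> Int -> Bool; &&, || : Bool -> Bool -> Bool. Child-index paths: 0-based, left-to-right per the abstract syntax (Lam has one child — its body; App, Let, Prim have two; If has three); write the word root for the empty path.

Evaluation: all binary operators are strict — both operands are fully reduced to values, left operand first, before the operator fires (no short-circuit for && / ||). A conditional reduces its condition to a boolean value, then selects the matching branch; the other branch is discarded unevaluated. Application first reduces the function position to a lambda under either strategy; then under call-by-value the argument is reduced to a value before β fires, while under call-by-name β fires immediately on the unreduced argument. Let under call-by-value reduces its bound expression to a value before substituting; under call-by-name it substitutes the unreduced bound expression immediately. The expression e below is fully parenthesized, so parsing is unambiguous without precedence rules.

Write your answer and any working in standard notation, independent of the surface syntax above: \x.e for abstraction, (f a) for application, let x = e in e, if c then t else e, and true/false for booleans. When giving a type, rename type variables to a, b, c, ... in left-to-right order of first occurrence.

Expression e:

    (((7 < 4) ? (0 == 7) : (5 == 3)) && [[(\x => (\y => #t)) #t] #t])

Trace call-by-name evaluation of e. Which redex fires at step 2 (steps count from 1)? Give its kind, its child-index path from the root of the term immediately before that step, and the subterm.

Answer: if at 0 : (if false then (0 == 7) else (5 == 3))

Derivation:
step 0: ((if (7 < 4) then (0 == 7) else (5 == 3)) && (((\x.(\y.true)) true) true))
step 1: [delta@0.0] ((if false then (0 == 7) else (5 == 3)) && (((\x.(\y.true)) true) true))
step 2: [if@0] ((5 == 3) && (((\x.(\y.true)) true) true))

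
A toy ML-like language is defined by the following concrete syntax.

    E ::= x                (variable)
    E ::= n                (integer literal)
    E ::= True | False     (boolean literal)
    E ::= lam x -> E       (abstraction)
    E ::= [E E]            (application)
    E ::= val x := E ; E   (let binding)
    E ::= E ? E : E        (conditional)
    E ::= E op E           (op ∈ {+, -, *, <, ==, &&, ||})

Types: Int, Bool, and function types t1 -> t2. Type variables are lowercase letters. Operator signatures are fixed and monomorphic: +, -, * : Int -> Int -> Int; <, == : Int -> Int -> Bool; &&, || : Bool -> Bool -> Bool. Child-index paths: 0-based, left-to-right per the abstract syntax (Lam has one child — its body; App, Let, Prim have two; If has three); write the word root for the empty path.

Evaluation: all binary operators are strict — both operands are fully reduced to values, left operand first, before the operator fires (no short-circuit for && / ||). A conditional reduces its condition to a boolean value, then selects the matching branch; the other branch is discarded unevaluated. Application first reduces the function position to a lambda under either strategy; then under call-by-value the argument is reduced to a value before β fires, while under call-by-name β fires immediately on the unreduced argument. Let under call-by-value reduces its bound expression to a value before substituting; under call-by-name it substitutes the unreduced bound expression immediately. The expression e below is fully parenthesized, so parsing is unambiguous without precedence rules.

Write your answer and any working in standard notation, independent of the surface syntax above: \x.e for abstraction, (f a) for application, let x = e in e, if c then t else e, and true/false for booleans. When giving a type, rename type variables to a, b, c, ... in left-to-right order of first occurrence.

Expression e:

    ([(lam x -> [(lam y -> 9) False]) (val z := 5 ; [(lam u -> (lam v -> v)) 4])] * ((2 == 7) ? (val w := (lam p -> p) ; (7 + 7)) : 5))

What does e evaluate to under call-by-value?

Trace:
step 0: (((\x.((\y.9) false)) (let z = 5 in ((\u.(\v.v)) 4))) * (if (2 == 7) then (let w = (\p.p) in (7 + 7)) else 5))
step 1: [let@0.1] (((\x.((\y.9) false)) ((\u.(\v.v)) 4)) * (if (2 == 7) then (let w = (\p.p) in (7 + 7)) else 5))
step 2: [beta@0.1] (((\x.((\y.9) false)) (\v.v)) * (if (2 == 7) then (let w = (\p.p) in (7 + 7)) else 5))
step 3: [beta@0] (((\y.9) false) * (if (2 == 7) then (let w = (\p.p) in (7 + 7)) else 5))
step 4: [beta@0] (9 * (if (2 == 7) then (let w = (\p.p) in (7 + 7)) else 5))
step 5: [delta@1.0] (9 * (if false then (let w = (\p.p) in (7 + 7)) else 5))
step 6: [if@1] (9 * 5)
step 7: [delta@root] 45

Answer: 45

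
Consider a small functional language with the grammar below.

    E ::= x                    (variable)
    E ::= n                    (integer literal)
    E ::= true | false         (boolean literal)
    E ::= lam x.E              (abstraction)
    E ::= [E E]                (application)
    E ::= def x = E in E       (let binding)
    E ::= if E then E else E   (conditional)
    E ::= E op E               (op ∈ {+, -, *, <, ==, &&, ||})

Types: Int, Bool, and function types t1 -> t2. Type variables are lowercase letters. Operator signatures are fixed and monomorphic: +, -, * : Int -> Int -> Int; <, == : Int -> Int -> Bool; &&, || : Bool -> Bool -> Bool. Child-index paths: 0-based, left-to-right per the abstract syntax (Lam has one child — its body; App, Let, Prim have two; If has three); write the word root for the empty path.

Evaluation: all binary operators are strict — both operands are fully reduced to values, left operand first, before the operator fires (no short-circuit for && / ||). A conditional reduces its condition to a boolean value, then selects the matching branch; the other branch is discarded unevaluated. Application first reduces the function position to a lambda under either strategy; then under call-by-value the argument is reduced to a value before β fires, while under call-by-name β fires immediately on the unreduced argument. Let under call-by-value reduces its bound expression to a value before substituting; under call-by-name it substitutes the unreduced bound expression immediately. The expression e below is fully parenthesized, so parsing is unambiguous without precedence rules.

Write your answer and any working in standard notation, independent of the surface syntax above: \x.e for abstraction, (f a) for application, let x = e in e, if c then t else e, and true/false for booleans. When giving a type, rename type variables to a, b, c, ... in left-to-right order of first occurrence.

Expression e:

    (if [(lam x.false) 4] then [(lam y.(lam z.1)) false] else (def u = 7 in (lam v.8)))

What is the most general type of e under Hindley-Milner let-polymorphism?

Answer: a -> Int

Working:
\x._ : a -> Bool
  unify a -> Bool ~ Int -> b
  unify a ~ Int
  unify Bool ~ b
_ _ : Bool
  unify Bool ~ Bool
\z._ : d -> Int
\y._ : c -> d -> Int
  unify c -> d -> Int ~ Bool -> e
  unify c ~ Bool
  unify d -> Int ~ e
_ _ : d -> Int
let u : Int
\v._ : f -> Int
  unify d -> Int ~ f -> Int
  unify d ~ f
  unify Int ~ Int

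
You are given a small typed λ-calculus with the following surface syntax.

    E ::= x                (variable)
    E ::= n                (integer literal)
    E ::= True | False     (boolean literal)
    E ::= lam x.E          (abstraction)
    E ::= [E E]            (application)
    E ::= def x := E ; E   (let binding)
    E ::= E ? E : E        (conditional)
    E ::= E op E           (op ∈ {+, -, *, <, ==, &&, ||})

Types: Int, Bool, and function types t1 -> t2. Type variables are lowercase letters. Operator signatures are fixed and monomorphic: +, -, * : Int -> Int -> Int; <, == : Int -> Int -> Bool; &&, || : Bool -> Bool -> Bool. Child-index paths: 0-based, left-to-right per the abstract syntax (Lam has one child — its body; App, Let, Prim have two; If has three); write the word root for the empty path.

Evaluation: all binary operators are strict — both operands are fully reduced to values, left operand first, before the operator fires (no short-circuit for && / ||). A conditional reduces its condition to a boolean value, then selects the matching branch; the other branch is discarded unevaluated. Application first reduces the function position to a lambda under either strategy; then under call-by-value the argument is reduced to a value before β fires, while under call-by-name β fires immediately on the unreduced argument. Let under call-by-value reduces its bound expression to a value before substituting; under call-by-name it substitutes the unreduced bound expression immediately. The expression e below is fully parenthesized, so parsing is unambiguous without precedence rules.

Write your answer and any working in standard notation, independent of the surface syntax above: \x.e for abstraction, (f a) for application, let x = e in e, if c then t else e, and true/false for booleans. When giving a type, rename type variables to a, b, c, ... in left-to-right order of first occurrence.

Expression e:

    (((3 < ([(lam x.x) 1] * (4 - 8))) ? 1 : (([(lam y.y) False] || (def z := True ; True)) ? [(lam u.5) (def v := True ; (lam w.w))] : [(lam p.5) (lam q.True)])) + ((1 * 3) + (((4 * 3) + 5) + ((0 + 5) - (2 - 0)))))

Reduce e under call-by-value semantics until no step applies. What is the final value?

Answer: 28

Derivation:
step 0: ((if (3 < (((\x.x) 1) * (4 - 8))) then 1 else (if (((\y.y) false) || (let z = true in true)) then ((\u.5) (let v = true in (\w.w))) else ((\p.5) (\q.true)))) + ((1 * 3) + (((4 * 3) + 5) + ((0 + 5) - (2 - 0)))))
step 1: [beta@0.0.1.0] ((if (3 < (1 * (4 - 8))) then 1 else (if (((\y.y) false) || (let z = true in true)) then ((\u.5) (let v = true in (\w.w))) else ((\p.5) (\q.true)))) + ((1 * 3) + (((4 * 3) + 5) + ((0 + 5) - (2 - 0)))))
step 2: [delta@0.0.1.1] ((if (3 < (1 * -4)) then 1 else (if (((\y.y) false) || (let z = true in true)) then ((\u.5) (let v = true in (\w.w))) else ((\p.5) (\q.true)))) + ((1 * 3) + (((4 * 3) + 5) + ((0 + 5) - (2 - 0)))))
step 3: [delta@0.0.1] ((if (3 < -4) then 1 else (if (((\y.y) false) || (let z = true in true)) then ((\u.5) (let v = true in (\w.w))) else ((\p.5) (\q.true)))) + ((1 * 3) + (((4 * 3) + 5) + ((0 + 5) - (2 - 0)))))
step 4: [delta@0.0] ((if false then 1 else (if (((\y.y) false) || (let z = true in true)) then ((\u.5) (let v = true in (\w.w))) else ((\p.5) (\q.true)))) + ((1 * 3) + (((4 * 3) + 5) + ((0 + 5) - (2 - 0)))))
step 5: [if@0] ((if (((\y.y) false) || (let z = true in true)) then ((\u.5) (let v = true in (\w.w))) else ((\p.5) (\q.true))) + ((1 * 3) + (((4 * 3) + 5) + ((0 + 5) - (2 - 0)))))
step 6: [beta@0.0.0] ((if (false || (let z = true in true)) then ((\u.5) (let v = true in (\w.w))) else ((\p.5) (\q.true))) + ((1 * 3) + (((4 * 3) + 5) + ((0 + 5) - (2 - 0)))))
step 7: [let@0.0.1] ((if (false || true) then ((\u.5) (let v = true in (\w.w))) else ((\p.5) (\q.true))) + ((1 * 3) + (((4 * 3) + 5) + ((0 + 5) - (2 - 0)))))
step 8: [delta@0.0] ((if true then ((\u.5) (let v = true in (\w.w))) else ((\p.5) (\q.true))) + ((1 * 3) + (((4 * 3) + 5) + ((0 + 5) - (2 - 0)))))
step 9: [if@0] (((\u.5) (let v = true in (\w.w))) + ((1 * 3) + (((4 * 3) + 5) + ((0 + 5) - (2 - 0)))))
step 10: [let@0.1] (((\u.5) (\w.w)) + ((1 * 3) + (((4 * 3) + 5) + ((0 + 5) - (2 - 0)))))
step 11: [beta@0] (5 + ((1 * 3) + (((4 * 3) + 5) + ((0 + 5) - (2 - 0)))))
step 12: [delta@1.0] (5 + (3 + (((4 * 3) + 5) + ((0 + 5) - (2 - 0)))))
step 13: [delta@1.1.0.0] (5 + (3 + ((12 + 5) + ((0 + 5) - (2 - 0)))))
step 14: [delta@1.1.0] (5 + (3 + (17 + ((0 + 5) - (2 - 0)))))
step 15: [delta@1.1.1.0] (5 + (3 + (17 + (5 - (2 - 0)))))
step 16: [delta@1.1.1.1] (5 + (3 + (17 + (5 - 2))))
step 17: [delta@1.1.1] (5 + (3 + (17 + 3)))
step 18: [delta@1.1] (5 + (3 + 20))
step 19: [delta@1] (5 + 23)
step 20: [delta@root] 28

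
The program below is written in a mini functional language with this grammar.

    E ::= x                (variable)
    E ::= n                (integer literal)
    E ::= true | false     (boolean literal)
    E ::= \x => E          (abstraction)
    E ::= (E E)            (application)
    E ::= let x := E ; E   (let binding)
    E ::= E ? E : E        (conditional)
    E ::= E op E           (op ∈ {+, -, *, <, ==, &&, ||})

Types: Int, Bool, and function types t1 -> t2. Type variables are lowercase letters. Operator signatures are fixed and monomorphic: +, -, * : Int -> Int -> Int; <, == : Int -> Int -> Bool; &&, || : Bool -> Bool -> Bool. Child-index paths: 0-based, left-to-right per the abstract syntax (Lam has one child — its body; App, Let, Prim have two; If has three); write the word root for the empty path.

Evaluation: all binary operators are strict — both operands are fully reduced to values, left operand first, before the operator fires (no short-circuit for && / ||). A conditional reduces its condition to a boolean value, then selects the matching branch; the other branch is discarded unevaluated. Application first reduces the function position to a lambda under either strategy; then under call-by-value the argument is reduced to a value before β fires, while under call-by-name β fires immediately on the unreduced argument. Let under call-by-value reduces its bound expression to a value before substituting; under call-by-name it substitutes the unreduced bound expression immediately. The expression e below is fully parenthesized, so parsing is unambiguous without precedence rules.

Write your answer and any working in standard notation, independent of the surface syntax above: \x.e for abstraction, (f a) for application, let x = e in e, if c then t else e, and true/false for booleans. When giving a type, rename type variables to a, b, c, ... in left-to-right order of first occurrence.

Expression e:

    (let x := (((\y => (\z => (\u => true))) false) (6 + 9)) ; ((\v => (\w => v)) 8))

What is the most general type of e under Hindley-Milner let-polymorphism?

Derivation:
\u._ : c -> Bool
\z._ : b -> c -> Bool
\y._ : a -> b -> c -> Bool
  unify a -> b -> c -> Bool ~ Bool -> d
  unify a ~ Bool
  unify b -> c -> Bool ~ d
_ _ : b -> c -> Bool
  unify Int ~ Int
  unify Int ~ Int
  unify b -> c -> Bool ~ Int -> e
  unify b ~ Int
  unify c -> Bool ~ e
_ _ : c -> Bool
let x : forall. c -> Bool
v : f
\w._ : g -> f
\v._ : f -> g -> f
  unify f -> g -> f ~ Int -> h
  unify f ~ Int
  unify g -> Int ~ h
_ _ : g -> Int

Answer: a -> Int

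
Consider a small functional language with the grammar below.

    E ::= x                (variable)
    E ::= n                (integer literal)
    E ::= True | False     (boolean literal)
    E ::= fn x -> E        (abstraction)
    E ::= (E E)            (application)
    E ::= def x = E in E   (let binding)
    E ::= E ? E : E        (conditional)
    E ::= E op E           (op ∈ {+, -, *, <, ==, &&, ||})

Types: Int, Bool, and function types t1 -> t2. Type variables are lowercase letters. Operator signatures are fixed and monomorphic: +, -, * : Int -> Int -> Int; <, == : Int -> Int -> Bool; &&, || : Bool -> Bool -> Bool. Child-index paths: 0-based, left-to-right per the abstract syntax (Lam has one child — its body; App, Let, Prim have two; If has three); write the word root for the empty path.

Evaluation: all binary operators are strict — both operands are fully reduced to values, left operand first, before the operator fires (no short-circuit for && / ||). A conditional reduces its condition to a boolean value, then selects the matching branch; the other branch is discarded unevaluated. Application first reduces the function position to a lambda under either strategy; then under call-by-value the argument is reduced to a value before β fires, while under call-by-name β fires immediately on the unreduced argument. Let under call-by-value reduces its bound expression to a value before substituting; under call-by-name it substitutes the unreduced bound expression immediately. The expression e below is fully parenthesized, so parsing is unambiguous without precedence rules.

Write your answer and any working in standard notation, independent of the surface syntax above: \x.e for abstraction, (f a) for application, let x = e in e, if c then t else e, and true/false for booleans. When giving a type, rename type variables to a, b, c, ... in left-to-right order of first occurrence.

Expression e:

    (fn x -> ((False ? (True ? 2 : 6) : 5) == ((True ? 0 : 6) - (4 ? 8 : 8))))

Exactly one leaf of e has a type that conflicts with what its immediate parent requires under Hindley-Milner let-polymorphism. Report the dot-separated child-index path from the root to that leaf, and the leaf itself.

Working:
  unify Bool ~ Bool
  unify Bool ~ Bool
  unify Int ~ Int
  unify Int ~ Int
  unify Int ~ Int
  unify Bool ~ Bool
  unify Int ~ Int
  unify Int ~ Int
  unify Int ~ Bool
  FAIL: mismatch Int ~ Bool

Answer: 0.1.1.0 : 4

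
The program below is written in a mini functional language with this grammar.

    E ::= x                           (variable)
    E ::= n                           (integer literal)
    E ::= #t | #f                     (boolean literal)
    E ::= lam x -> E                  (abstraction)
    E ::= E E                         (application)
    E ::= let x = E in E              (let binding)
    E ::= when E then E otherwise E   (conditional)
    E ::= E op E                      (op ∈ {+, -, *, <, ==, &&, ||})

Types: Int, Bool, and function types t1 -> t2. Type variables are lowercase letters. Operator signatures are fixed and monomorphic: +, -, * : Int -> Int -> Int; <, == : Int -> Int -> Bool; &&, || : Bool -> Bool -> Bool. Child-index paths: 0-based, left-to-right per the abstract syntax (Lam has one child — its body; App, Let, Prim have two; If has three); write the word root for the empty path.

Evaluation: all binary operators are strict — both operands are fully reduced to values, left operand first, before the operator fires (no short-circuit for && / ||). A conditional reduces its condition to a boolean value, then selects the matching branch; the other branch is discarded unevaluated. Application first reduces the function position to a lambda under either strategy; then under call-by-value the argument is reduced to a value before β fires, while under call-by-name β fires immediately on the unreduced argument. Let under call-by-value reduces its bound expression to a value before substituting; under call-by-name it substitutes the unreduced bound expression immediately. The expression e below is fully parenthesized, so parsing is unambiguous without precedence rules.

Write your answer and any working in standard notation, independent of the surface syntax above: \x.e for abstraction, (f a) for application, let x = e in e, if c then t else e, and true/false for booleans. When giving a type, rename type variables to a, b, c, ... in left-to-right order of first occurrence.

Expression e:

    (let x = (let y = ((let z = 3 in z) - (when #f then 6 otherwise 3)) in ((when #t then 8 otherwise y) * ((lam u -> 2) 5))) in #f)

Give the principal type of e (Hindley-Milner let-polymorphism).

Answer: Bool

Trace:
let z : Int
z : Int
  unify Int ~ Int
  unify Bool ~ Bool
  unify Int ~ Int
  unify Int ~ Int
let y : Int
  unify Bool ~ Bool
y : Int
  unify Int ~ Int
  unify Int ~ Int
\u._ : a -> Int
  unify a -> Int ~ Int -> b
  unify a ~ Int
  unify Int ~ b
_ _ : Int
  unify Int ~ Int
let x : Int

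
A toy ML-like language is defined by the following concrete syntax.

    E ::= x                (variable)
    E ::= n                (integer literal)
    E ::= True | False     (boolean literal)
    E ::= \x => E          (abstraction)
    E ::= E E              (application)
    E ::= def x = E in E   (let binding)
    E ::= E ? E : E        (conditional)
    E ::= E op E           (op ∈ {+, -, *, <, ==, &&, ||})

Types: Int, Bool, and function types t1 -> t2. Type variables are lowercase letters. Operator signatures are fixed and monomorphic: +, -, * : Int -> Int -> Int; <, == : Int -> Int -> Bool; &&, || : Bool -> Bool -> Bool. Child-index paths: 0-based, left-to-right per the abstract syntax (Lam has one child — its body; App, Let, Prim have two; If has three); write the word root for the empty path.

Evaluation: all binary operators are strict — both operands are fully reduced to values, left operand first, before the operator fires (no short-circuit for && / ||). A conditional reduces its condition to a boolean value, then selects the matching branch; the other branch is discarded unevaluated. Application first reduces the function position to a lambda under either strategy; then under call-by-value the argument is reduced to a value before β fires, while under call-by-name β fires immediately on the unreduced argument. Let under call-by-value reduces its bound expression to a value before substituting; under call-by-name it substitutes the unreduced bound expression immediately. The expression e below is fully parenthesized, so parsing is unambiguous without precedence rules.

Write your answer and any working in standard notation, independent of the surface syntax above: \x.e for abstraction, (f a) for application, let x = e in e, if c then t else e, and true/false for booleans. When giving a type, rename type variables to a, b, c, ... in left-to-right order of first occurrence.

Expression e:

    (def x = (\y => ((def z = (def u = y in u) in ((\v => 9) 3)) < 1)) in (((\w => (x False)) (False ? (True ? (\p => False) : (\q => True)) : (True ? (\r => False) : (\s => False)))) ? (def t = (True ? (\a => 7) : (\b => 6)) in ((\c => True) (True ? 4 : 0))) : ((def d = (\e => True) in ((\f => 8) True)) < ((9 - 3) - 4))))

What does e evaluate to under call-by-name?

Derivation:
step 0: (let x = (\y.((let z = (let u = y in u) in ((\v.9) 3)) < 1)) in (if ((\w.(x false)) (if false then (if true then (\p.false) else (\q.true)) else (if true then (\r.false) else (\s.false)))) then (let t = (if true then (\a.7) else (\b.6)) in ((\c.true) (if true then 4 else 0))) else ((let d = (\e.true) in ((\f.8) true)) < ((9 - 3) - 4))))
step 1: [let@root] (if ((\w.((\y.((let z = (let u = y in u) in ((\v.9) 3)) < 1)) false)) (if false then (if true then (\p.false) else (\q.true)) else (if true then (\r.false) else (\s.false)))) then (let t = (if true then (\a.7) else (\b.6)) in ((\c.true) (if true then 4 else 0))) else ((let d = (\e.true) in ((\f.8) true)) < ((9 - 3) - 4)))
step 2: [beta@0] (if ((\y.((let z = (let u = y in u) in ((\v.9) 3)) < 1)) false) then (let t = (if true then (\a.7) else (\b.6)) in ((\c.true) (if true then 4 else 0))) else ((let d = (\e.true) in ((\f.8) true)) < ((9 - 3) - 4)))
step 3: [beta@0] (if ((let z = (let u = false in u) in ((\v.9) 3)) < 1) then (let t = (if true then (\a.7) else (\b.6)) in ((\c.true) (if true then 4 else 0))) else ((let d = (\e.true) in ((\f.8) true)) < ((9 - 3) - 4)))
step 4: [let@0.0] (if (((\v.9) 3) < 1) then (let t = (if true then (\a.7) else (\b.6)) in ((\c.true) (if true then 4 else 0))) else ((let d = (\e.true) in ((\f.8) true)) < ((9 - 3) - 4)))
step 5: [beta@0.0] (if (9 < 1) then (let t = (if true then (\a.7) else (\b.6)) in ((\c.true) (if true then 4 else 0))) else ((let d = (\e.true) in ((\f.8) true)) < ((9 - 3) - 4)))
step 6: [delta@0] (if false then (let t = (if true then (\a.7) else (\b.6)) in ((\c.true) (if true then 4 else 0))) else ((let d = (\e.true) in ((\f.8) true)) < ((9 - 3) - 4)))
step 7: [if@root] ((let d = (\e.true) in ((\f.8) true)) < ((9 - 3) - 4))
step 8: [let@0] (((\f.8) true) < ((9 - 3) - 4))
step 9: [beta@0] (8 < ((9 - 3) - 4))
step 10: [delta@1.0] (8 < (6 - 4))
step 11: [delta@1] (8 < 2)
step 12: [delta@root] false

Answer: false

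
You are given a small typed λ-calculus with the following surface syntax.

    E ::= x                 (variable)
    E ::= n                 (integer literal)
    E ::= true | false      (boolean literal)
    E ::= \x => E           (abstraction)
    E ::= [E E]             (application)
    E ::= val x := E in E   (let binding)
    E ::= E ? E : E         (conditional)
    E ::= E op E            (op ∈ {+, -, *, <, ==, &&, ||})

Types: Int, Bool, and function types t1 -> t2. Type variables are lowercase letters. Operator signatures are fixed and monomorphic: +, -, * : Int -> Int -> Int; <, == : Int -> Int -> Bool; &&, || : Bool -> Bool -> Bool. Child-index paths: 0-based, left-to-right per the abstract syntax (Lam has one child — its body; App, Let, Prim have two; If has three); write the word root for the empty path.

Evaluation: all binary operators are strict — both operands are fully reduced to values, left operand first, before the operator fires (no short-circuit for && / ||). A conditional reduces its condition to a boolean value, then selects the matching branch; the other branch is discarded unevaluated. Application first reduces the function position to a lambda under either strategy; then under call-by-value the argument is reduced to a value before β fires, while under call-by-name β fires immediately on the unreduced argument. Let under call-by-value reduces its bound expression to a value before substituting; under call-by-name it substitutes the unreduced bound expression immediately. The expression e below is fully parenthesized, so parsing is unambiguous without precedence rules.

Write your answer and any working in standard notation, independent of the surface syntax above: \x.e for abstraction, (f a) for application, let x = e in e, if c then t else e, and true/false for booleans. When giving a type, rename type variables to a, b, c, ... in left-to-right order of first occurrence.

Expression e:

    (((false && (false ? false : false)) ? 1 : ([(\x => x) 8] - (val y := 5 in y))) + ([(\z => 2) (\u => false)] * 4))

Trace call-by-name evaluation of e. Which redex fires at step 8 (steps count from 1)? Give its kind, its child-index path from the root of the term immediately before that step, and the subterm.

Answer: delta at 1 : (2 * 4)

Derivation:
step 0: ((if (false && (if false then false else false)) then 1 else (((\x.x) 8) - (let y = 5 in y))) + (((\z.2) (\u.false)) * 4))
step 1: [if@0.0.1] ((if (false && false) then 1 else (((\x.x) 8) - (let y = 5 in y))) + (((\z.2) (\u.false)) * 4))
step 2: [delta@0.0] ((if false then 1 else (((\x.x) 8) - (let y = 5 in y))) + (((\z.2) (\u.false)) * 4))
step 3: [if@0] ((((\x.x) 8) - (let y = 5 in y)) + (((\z.2) (\u.false)) * 4))
step 4: [beta@0.0] ((8 - (let y = 5 in y)) + (((\z.2) (\u.false)) * 4))
step 5: [let@0.1] ((8 - 5) + (((\z.2) (\u.false)) * 4))
step 6: [delta@0] (3 + (((\z.2) (\u.false)) * 4))
step 7: [beta@1.0] (3 + (2 * 4))
step 8: [delta@1] (3 + 8)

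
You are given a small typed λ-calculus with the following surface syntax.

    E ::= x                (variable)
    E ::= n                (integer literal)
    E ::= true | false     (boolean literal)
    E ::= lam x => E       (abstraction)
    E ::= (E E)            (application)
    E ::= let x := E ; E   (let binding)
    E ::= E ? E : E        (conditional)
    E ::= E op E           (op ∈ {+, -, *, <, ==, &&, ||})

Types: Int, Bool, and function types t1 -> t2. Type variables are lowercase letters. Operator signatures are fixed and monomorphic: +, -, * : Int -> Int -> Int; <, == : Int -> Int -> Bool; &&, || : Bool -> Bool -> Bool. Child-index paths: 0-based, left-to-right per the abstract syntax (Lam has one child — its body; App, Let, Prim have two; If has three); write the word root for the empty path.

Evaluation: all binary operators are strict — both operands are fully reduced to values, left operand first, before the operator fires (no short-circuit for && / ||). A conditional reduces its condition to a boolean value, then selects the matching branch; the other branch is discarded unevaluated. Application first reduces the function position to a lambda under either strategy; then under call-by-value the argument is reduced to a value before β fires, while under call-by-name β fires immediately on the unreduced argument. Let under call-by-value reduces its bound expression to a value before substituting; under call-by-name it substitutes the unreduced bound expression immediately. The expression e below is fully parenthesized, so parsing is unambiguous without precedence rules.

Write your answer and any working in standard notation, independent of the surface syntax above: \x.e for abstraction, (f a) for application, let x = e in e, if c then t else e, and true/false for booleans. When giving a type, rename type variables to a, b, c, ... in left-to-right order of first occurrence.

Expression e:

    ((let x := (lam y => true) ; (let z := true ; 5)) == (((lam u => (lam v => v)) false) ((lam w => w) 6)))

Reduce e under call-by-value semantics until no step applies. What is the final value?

Answer: false

Trace:
step 0: ((let x = (\y.true) in (let z = true in 5)) == (((\u.(\v.v)) false) ((\w.w) 6)))
step 1: [let@0] ((let z = true in 5) == (((\u.(\v.v)) false) ((\w.w) 6)))
step 2: [let@0] (5 == (((\u.(\v.v)) false) ((\w.w) 6)))
step 3: [beta@1.0] (5 == ((\v.v) ((\w.w) 6)))
step 4: [beta@1.1] (5 == ((\v.v) 6))
step 5: [beta@1] (5 == 6)
step 6: [delta@root] false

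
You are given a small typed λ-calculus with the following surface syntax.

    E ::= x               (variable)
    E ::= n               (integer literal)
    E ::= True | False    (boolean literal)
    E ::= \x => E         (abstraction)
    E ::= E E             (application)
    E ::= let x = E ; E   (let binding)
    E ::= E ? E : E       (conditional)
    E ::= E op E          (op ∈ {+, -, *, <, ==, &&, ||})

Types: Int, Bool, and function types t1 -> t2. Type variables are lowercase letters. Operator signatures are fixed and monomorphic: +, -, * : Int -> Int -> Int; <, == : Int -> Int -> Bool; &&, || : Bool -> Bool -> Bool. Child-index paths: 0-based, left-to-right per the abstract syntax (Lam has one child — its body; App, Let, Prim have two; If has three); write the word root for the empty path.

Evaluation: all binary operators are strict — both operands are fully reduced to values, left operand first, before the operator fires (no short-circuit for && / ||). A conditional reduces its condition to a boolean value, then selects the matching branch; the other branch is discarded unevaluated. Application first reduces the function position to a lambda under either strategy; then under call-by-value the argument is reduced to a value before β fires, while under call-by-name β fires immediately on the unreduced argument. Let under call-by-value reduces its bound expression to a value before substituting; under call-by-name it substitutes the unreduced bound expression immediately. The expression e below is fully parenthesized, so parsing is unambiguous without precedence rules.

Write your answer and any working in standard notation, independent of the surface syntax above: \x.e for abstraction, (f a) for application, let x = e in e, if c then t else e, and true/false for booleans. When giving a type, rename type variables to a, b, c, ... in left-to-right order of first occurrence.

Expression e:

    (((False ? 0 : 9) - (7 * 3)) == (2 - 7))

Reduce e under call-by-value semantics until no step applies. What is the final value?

Answer: false

Working:
step 0: (((if false then 0 else 9) - (7 * 3)) == (2 - 7))
step 1: [if@0.0] ((9 - (7 * 3)) == (2 - 7))
step 2: [delta@0.1] ((9 - 21) == (2 - 7))
step 3: [delta@0] (-12 == (2 - 7))
step 4: [delta@1] (-12 == -5)
step 5: [delta@root] false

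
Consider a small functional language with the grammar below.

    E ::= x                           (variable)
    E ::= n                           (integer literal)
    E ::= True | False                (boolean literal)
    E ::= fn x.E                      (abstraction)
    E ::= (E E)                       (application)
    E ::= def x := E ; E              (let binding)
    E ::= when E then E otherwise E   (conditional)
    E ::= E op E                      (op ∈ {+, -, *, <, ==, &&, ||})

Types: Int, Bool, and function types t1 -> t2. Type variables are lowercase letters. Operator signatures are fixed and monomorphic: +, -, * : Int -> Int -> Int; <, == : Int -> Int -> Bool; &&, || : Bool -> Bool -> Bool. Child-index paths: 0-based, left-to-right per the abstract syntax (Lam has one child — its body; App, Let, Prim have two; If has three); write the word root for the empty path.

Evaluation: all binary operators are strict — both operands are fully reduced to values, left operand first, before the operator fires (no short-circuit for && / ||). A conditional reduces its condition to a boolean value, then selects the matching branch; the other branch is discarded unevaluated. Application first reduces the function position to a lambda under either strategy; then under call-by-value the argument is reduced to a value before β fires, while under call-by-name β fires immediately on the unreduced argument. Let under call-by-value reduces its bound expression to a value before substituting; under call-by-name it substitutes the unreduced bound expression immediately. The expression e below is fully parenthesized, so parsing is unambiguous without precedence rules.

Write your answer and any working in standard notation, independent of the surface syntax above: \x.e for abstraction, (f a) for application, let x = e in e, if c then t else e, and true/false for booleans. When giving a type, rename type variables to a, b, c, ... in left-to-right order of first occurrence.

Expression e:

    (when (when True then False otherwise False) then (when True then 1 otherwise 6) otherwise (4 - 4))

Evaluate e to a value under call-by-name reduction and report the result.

Answer: 0

Derivation:
step 0: (if (if true then false else false) then (if true then 1 else 6) else (4 - 4))
step 1: [if@0] (if false then (if true then 1 else 6) else (4 - 4))
step 2: [if@root] (4 - 4)
step 3: [delta@root] 0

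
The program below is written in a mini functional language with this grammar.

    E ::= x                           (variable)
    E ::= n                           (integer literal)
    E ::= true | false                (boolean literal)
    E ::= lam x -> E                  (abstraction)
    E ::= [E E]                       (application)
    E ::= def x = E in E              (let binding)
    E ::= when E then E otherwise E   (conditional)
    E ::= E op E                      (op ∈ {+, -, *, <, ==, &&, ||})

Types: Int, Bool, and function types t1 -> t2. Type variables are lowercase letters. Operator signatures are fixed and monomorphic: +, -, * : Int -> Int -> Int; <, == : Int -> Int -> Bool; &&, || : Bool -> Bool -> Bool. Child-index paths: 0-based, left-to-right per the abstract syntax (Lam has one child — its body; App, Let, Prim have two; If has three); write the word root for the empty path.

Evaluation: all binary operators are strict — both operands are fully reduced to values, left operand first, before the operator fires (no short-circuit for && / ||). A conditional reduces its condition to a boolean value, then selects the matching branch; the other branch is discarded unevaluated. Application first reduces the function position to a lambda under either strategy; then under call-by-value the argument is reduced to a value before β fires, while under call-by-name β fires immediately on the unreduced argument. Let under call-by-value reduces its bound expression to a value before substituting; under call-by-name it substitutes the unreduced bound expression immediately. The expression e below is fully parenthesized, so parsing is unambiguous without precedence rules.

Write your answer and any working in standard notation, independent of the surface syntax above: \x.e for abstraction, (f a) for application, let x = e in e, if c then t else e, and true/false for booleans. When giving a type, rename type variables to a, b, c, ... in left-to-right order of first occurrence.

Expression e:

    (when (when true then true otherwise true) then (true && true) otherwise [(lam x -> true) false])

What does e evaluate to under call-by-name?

Working:
step 0: (if (if true then true else true) then (true && true) else ((\x.true) false))
step 1: [if@0] (if true then (true && true) else ((\x.true) false))
step 2: [if@root] (true && true)
step 3: [delta@root] true

Answer: true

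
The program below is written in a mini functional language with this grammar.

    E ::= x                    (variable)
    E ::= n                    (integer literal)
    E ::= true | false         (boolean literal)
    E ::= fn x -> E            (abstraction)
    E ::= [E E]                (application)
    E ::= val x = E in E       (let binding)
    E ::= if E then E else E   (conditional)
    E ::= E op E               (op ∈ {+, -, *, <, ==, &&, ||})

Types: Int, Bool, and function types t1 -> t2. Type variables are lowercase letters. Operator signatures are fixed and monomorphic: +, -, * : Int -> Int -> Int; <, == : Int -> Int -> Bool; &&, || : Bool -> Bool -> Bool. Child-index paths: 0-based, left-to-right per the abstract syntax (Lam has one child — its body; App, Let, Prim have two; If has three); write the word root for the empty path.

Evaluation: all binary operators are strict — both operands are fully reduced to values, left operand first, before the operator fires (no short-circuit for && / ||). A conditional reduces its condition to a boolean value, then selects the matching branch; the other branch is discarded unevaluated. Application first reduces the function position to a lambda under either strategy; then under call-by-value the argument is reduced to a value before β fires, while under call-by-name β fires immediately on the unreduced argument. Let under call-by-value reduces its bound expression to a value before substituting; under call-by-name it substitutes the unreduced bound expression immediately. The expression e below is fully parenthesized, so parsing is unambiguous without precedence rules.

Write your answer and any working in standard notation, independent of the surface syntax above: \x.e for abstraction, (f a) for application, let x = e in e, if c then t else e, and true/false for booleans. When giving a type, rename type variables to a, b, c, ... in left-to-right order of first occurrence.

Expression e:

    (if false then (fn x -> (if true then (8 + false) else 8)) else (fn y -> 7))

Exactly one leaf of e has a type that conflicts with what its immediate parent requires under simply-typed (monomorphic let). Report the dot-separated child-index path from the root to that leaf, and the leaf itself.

Answer: 1.0.1.1 : false

Derivation:
  unify Bool ~ Bool
  unify Bool ~ Bool
  unify Int ~ Int
  unify Bool ~ Int
  FAIL: mismatch Bool ~ Int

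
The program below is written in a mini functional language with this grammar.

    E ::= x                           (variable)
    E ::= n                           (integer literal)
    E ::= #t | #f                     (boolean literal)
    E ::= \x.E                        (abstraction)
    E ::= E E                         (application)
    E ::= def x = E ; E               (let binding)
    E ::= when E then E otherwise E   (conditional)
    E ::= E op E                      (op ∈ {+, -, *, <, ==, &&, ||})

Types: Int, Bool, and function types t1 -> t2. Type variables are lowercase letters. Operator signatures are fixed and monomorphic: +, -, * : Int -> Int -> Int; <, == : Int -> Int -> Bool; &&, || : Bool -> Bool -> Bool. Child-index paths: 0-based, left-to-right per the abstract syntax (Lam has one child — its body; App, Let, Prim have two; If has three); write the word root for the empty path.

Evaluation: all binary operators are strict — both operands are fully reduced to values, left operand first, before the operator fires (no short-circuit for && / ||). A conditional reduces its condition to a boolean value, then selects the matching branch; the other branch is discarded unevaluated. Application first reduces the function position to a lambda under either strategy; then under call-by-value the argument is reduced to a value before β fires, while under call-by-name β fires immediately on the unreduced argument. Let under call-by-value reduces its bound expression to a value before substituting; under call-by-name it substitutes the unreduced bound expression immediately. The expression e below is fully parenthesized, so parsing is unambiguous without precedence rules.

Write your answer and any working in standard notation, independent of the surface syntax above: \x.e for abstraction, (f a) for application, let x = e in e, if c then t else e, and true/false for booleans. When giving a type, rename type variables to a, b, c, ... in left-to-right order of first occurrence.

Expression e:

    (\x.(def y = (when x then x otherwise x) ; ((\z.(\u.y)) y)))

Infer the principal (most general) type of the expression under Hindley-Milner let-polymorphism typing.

Trace:
x : a
  unify a ~ Bool
x : Bool
x : Bool
  unify Bool ~ Bool
let y : Bool
y : Bool
\u._ : c -> Bool
\z._ : b -> c -> Bool
y : Bool
  unify b -> c -> Bool ~ Bool -> d
  unify b ~ Bool
  unify c -> Bool ~ d
_ _ : c -> Bool
\x._ : Bool -> c -> Bool

Answer: Bool -> a -> Bool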